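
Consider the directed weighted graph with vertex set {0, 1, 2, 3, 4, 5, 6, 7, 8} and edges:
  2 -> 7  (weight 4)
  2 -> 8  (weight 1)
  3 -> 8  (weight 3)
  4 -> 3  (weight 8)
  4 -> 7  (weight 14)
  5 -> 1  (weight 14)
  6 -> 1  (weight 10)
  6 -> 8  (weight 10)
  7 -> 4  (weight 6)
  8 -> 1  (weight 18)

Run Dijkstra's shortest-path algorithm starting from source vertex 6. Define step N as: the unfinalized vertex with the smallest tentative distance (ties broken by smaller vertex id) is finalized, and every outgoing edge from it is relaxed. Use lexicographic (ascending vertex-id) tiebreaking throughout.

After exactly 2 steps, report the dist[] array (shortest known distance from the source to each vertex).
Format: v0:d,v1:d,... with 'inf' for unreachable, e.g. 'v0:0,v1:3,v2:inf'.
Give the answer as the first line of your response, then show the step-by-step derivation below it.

v0:inf,v1:10,v2:inf,v3:inf,v4:inf,v5:inf,v6:0,v7:inf,v8:10

step 1: dist = v0:inf,v1:10,v2:inf,v3:inf,v4:inf,v5:inf,v6:0,v7:inf,v8:10
step 2: dist = v0:inf,v1:10,v2:inf,v3:inf,v4:inf,v5:inf,v6:0,v7:inf,v8:10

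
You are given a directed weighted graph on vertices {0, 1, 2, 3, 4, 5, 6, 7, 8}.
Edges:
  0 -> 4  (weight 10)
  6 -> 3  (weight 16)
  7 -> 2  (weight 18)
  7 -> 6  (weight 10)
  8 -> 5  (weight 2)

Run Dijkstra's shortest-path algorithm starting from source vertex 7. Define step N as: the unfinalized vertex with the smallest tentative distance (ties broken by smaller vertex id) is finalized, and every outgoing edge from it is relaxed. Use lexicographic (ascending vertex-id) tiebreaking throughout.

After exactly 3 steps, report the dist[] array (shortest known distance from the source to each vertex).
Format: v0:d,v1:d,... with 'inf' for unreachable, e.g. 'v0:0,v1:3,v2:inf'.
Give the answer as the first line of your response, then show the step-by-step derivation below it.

v0:inf,v1:inf,v2:18,v3:26,v4:inf,v5:inf,v6:10,v7:0,v8:inf

step 1: dist = v0:inf,v1:inf,v2:18,v3:inf,v4:inf,v5:inf,v6:10,v7:0,v8:inf
step 2: dist = v0:inf,v1:inf,v2:18,v3:26,v4:inf,v5:inf,v6:10,v7:0,v8:inf
step 3: dist = v0:inf,v1:inf,v2:18,v3:26,v4:inf,v5:inf,v6:10,v7:0,v8:inf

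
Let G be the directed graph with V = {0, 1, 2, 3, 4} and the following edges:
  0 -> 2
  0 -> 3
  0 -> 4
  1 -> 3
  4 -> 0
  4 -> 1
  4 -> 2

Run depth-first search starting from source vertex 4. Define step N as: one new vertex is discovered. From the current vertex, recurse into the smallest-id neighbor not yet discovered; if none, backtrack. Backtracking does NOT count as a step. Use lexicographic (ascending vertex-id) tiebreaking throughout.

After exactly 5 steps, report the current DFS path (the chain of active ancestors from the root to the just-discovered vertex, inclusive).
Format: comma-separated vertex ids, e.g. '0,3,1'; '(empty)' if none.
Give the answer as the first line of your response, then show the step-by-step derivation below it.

4,1

step 1: discover 4; path=4; order=4
step 2: discover 0; path=4>0; order=4,0
step 3: discover 2; path=4>0>2; order=4,0,2
step 4: discover 3; path=4>0>3; order=4,0,2,3
step 5: discover 1; path=4>1; order=4,0,2,3,1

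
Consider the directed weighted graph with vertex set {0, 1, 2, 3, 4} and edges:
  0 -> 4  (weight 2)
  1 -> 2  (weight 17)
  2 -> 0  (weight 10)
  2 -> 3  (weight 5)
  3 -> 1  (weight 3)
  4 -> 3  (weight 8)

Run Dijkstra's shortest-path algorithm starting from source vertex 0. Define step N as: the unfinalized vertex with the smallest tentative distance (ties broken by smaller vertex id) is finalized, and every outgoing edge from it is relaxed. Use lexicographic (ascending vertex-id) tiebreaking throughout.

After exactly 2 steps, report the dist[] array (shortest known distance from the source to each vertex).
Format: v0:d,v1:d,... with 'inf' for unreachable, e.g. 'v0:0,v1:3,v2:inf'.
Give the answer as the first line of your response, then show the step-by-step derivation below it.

v0:0,v1:inf,v2:inf,v3:10,v4:2

step 1: dist = v0:0,v1:inf,v2:inf,v3:inf,v4:2
step 2: dist = v0:0,v1:inf,v2:inf,v3:10,v4:2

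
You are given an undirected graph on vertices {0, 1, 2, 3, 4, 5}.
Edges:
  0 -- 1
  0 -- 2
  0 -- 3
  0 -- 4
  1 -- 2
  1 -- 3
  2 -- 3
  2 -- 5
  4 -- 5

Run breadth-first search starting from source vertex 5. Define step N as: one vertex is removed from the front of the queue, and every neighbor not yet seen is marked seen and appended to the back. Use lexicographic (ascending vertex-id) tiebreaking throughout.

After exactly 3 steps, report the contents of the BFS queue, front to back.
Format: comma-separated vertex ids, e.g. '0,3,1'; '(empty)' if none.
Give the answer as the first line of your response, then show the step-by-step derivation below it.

0,1,3

step 1: dequeue 5; queue=[2,4]; order=5
step 2: dequeue 2; queue=[4,0,1,3]; order=5,2
step 3: dequeue 4; queue=[0,1,3]; order=5,2,4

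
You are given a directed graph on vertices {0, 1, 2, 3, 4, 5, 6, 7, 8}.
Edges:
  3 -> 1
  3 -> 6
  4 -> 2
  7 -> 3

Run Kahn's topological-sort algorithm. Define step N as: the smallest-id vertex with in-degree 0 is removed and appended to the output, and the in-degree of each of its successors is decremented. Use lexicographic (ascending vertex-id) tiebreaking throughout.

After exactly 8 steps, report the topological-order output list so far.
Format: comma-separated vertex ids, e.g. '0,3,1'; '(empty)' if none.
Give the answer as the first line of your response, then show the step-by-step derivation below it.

0,4,2,5,7,3,1,6

step 1: output 0; order=[0]; indeg=(0,1,1,1,0,0,1,0,0)
step 2: output 4; order=[0,4]; indeg=(0,1,0,1,0,0,1,0,0)
step 3: output 2; order=[0,4,2]; indeg=(0,1,0,1,0,0,1,0,0)
step 4: output 5; order=[0,4,2,5]; indeg=(0,1,0,1,0,0,1,0,0)
step 5: output 7; order=[0,4,2,5,7]; indeg=(0,1,0,0,0,0,1,0,0)
step 6: output 3; order=[0,4,2,5,7,3]; indeg=(0,0,0,0,0,0,0,0,0)
step 7: output 1; order=[0,4,2,5,7,3,1]; indeg=(0,0,0,0,0,0,0,0,0)
step 8: output 6; order=[0,4,2,5,7,3,1,6]; indeg=(0,0,0,0,0,0,0,0,0)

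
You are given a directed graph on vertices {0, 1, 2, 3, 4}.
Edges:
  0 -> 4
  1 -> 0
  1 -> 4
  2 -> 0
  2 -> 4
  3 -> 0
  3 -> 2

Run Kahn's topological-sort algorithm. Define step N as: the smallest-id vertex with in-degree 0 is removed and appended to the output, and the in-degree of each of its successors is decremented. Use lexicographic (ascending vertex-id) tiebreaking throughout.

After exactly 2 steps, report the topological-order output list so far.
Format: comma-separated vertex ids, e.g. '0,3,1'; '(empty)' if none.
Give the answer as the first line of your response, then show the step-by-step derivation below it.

1,3

step 1: output 1; order=[1]; indeg=(2,0,1,0,2)
step 2: output 3; order=[1,3]; indeg=(1,0,0,0,2)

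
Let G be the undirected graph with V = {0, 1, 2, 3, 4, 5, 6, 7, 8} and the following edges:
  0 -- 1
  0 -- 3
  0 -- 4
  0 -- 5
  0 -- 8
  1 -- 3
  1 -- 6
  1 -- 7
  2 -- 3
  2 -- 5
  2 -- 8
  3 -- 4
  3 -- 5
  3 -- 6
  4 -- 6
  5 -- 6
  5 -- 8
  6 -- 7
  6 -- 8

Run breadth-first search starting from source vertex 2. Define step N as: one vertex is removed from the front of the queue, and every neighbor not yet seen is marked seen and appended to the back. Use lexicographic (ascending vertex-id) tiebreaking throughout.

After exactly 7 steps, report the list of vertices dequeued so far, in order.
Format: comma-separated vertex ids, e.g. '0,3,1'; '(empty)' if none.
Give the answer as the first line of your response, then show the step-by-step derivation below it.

2,3,5,8,0,1,4

step 1: dequeue 2; queue=[3,5,8]; order=2
step 2: dequeue 3; queue=[5,8,0,1,4,6]; order=2,3
step 3: dequeue 5; queue=[8,0,1,4,6]; order=2,3,5
step 4: dequeue 8; queue=[0,1,4,6]; order=2,3,5,8
step 5: dequeue 0; queue=[1,4,6]; order=2,3,5,8,0
step 6: dequeue 1; queue=[4,6,7]; order=2,3,5,8,0,1
step 7: dequeue 4; queue=[6,7]; order=2,3,5,8,0,1,4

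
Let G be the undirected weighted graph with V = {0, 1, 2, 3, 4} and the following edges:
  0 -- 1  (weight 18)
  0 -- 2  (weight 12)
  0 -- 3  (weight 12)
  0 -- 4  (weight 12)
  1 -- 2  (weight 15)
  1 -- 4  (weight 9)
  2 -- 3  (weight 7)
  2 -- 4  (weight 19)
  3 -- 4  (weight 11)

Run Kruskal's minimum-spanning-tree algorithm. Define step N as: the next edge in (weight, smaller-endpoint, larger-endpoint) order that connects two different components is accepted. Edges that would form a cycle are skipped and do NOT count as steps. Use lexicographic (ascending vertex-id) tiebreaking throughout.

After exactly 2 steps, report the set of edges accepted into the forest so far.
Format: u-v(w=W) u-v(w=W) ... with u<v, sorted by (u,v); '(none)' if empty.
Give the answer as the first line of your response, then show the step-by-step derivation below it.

1-4(w=9) 2-3(w=7)

step 1: add edge 2-3 (w=7); MST = {2-3(w=7)}
step 2: add edge 1-4 (w=9); MST = {1-4(w=9) 2-3(w=7)}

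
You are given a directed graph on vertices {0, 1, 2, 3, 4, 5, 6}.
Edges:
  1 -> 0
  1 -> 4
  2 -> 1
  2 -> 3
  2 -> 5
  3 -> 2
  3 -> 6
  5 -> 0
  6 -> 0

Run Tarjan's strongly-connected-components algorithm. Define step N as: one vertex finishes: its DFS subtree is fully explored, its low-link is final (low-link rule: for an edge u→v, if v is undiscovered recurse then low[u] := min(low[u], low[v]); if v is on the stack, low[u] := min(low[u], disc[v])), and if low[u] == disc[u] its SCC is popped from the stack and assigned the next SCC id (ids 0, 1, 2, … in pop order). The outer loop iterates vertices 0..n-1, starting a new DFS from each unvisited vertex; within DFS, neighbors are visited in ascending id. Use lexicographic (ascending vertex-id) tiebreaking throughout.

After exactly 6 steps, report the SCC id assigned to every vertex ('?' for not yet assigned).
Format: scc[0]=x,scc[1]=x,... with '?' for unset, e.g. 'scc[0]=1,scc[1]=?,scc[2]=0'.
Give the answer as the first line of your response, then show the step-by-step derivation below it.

scc[0]=0,scc[1]=2,scc[2]=?,scc[3]=?,scc[4]=1,scc[5]=4,scc[6]=3

step 1: low=(low[0]=0,low[1]=?,low[2]=?,low[3]=?,low[4]=?,low[5]=?,low[6]=?); scc=(scc[0]=0,scc[1]=?,scc[2]=?,scc[3]=?,scc[4]=?,scc[5]=?,scc[6]=?)
step 2: low=(low[0]=0,low[1]=1,low[2]=?,low[3]=?,low[4]=2,low[5]=?,low[6]=?); scc=(scc[0]=0,scc[1]=?,scc[2]=?,scc[3]=?,scc[4]=1,scc[5]=?,scc[6]=?)
step 3: low=(low[0]=0,low[1]=1,low[2]=?,low[3]=?,low[4]=2,low[5]=?,low[6]=?); scc=(scc[0]=0,scc[1]=2,scc[2]=?,scc[3]=?,scc[4]=1,scc[5]=?,scc[6]=?)
step 4: low=(low[0]=0,low[1]=1,low[2]=3,low[3]=3,low[4]=2,low[5]=?,low[6]=5); scc=(scc[0]=0,scc[1]=2,scc[2]=?,scc[3]=?,scc[4]=1,scc[5]=?,scc[6]=3)
step 5: low=(low[0]=0,low[1]=1,low[2]=3,low[3]=3,low[4]=2,low[5]=?,low[6]=5); scc=(scc[0]=0,scc[1]=2,scc[2]=?,scc[3]=?,scc[4]=1,scc[5]=?,scc[6]=3)
step 6: low=(low[0]=0,low[1]=1,low[2]=3,low[3]=3,low[4]=2,low[5]=6,low[6]=5); scc=(scc[0]=0,scc[1]=2,scc[2]=?,scc[3]=?,scc[4]=1,scc[5]=4,scc[6]=3)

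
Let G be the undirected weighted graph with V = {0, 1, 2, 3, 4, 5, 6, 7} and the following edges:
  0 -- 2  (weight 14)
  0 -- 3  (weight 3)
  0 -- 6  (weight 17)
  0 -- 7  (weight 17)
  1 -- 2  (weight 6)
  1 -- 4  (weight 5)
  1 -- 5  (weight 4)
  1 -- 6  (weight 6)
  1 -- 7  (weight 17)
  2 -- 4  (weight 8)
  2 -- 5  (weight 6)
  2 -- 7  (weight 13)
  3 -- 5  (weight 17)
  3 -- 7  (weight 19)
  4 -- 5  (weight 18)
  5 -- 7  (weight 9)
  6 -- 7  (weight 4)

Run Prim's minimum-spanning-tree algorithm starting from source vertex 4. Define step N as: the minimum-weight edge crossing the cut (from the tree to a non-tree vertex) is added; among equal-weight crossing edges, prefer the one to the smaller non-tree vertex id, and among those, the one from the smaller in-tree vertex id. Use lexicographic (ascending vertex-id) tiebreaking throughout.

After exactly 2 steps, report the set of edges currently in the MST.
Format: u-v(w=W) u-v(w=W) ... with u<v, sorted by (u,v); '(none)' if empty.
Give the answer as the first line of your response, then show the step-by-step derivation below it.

1-4(w=5) 1-5(w=4)

step 1: add edge 1-4 (w=5); MST = {1-4(w=5)}
step 2: add edge 1-5 (w=4); MST = {1-4(w=5) 1-5(w=4)}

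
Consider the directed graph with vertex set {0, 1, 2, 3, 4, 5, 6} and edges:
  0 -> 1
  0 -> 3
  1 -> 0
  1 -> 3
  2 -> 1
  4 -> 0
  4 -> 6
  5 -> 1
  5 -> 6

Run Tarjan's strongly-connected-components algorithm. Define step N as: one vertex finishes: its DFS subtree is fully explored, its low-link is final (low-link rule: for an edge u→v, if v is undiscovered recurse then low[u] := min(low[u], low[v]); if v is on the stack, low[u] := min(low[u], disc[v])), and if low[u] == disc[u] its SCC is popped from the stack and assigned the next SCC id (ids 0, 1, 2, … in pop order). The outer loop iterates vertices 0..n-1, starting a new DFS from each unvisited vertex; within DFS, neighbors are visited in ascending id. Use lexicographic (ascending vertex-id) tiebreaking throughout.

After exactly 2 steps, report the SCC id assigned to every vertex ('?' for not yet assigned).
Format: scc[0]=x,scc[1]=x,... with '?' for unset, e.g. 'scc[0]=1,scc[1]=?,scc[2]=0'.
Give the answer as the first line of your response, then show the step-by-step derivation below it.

scc[0]=?,scc[1]=?,scc[2]=?,scc[3]=0,scc[4]=?,scc[5]=?,scc[6]=?

step 1: low=(low[0]=0,low[1]=0,low[2]=?,low[3]=2,low[4]=?,low[5]=?,low[6]=?); scc=(scc[0]=?,scc[1]=?,scc[2]=?,scc[3]=0,scc[4]=?,scc[5]=?,scc[6]=?)
step 2: low=(low[0]=0,low[1]=0,low[2]=?,low[3]=2,low[4]=?,low[5]=?,low[6]=?); scc=(scc[0]=?,scc[1]=?,scc[2]=?,scc[3]=0,scc[4]=?,scc[5]=?,scc[6]=?)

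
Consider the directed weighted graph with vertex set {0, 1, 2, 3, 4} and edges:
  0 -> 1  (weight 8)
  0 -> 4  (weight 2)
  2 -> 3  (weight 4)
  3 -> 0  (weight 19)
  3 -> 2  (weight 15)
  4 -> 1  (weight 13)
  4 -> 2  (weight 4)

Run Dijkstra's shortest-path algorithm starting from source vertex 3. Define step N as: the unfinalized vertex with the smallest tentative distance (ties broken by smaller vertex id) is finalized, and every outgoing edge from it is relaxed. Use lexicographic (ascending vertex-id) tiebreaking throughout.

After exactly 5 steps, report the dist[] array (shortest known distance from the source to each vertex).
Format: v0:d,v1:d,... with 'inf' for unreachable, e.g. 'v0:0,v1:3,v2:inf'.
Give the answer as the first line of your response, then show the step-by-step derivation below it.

v0:19,v1:27,v2:15,v3:0,v4:21

step 1: dist = v0:19,v1:inf,v2:15,v3:0,v4:inf
step 2: dist = v0:19,v1:inf,v2:15,v3:0,v4:inf
step 3: dist = v0:19,v1:27,v2:15,v3:0,v4:21
step 4: dist = v0:19,v1:27,v2:15,v3:0,v4:21
step 5: dist = v0:19,v1:27,v2:15,v3:0,v4:21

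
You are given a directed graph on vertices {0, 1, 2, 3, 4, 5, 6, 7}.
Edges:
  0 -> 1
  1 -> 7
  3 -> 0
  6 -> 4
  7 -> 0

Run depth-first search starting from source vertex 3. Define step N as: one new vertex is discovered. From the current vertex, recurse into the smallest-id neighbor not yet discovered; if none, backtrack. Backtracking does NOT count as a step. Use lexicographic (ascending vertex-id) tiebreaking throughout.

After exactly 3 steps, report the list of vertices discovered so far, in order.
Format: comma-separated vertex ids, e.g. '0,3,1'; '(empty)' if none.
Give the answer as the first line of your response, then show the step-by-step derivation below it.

3,0,1

step 1: discover 3; path=3; order=3
step 2: discover 0; path=3>0; order=3,0
step 3: discover 1; path=3>0>1; order=3,0,1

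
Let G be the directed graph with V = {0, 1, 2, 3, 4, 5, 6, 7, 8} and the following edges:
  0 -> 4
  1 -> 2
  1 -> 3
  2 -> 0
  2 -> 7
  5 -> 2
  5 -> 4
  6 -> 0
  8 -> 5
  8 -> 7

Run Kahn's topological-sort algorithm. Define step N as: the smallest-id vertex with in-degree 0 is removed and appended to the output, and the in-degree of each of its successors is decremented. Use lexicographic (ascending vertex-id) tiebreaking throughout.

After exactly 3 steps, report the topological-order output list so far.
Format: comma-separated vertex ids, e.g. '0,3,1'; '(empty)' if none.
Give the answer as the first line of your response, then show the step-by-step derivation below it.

1,3,6

step 1: output 1; order=[1]; indeg=(2,0,1,0,2,1,0,2,0)
step 2: output 3; order=[1,3]; indeg=(2,0,1,0,2,1,0,2,0)
step 3: output 6; order=[1,3,6]; indeg=(1,0,1,0,2,1,0,2,0)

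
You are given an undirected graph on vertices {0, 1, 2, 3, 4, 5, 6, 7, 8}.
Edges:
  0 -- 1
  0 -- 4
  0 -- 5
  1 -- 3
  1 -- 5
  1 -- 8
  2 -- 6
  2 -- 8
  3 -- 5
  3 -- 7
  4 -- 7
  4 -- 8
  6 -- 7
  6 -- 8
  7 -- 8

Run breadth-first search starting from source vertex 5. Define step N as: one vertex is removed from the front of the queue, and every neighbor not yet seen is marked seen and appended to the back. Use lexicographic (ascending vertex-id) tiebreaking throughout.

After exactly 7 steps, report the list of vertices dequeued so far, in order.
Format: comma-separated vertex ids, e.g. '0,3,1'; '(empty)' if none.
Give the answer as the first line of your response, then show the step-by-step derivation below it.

5,0,1,3,4,8,7

step 1: dequeue 5; queue=[0,1,3]; order=5
step 2: dequeue 0; queue=[1,3,4]; order=5,0
step 3: dequeue 1; queue=[3,4,8]; order=5,0,1
step 4: dequeue 3; queue=[4,8,7]; order=5,0,1,3
step 5: dequeue 4; queue=[8,7]; order=5,0,1,3,4
step 6: dequeue 8; queue=[7,2,6]; order=5,0,1,3,4,8
step 7: dequeue 7; queue=[2,6]; order=5,0,1,3,4,8,7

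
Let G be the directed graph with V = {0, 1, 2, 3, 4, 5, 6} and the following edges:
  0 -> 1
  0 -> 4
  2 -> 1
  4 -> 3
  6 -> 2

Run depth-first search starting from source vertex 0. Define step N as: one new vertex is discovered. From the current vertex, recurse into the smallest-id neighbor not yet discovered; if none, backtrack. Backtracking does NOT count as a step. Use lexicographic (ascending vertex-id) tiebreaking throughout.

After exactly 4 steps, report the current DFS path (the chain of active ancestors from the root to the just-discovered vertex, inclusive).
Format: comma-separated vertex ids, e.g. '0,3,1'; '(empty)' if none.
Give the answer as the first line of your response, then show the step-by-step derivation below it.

0,4,3

step 1: discover 0; path=0; order=0
step 2: discover 1; path=0>1; order=0,1
step 3: discover 4; path=0>4; order=0,1,4
step 4: discover 3; path=0>4>3; order=0,1,4,3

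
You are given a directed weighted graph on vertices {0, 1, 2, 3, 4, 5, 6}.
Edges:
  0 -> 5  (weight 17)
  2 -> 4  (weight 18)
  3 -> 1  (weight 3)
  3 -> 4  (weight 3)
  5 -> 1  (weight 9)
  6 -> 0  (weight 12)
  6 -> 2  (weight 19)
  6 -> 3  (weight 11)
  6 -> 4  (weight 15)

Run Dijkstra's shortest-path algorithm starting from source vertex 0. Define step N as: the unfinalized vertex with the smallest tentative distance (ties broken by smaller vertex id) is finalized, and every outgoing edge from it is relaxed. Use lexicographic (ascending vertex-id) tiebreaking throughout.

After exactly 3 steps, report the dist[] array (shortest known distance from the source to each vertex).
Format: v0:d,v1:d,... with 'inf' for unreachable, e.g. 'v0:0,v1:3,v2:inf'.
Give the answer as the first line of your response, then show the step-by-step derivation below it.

v0:0,v1:26,v2:inf,v3:inf,v4:inf,v5:17,v6:inf

step 1: dist = v0:0,v1:inf,v2:inf,v3:inf,v4:inf,v5:17,v6:inf
step 2: dist = v0:0,v1:26,v2:inf,v3:inf,v4:inf,v5:17,v6:inf
step 3: dist = v0:0,v1:26,v2:inf,v3:inf,v4:inf,v5:17,v6:inf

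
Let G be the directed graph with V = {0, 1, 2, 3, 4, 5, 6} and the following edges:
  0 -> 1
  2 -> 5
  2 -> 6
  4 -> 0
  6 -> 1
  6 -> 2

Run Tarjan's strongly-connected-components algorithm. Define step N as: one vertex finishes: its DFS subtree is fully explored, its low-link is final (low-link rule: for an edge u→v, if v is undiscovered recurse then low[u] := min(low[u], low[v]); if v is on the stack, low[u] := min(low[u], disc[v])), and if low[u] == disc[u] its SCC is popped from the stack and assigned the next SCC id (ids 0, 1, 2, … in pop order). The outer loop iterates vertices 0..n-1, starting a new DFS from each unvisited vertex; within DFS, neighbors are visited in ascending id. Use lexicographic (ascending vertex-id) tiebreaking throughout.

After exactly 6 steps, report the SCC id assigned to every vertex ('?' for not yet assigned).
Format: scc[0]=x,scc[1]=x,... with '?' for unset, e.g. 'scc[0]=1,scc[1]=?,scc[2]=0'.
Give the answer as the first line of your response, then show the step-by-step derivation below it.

scc[0]=1,scc[1]=0,scc[2]=3,scc[3]=4,scc[4]=?,scc[5]=2,scc[6]=3

step 1: low=(low[0]=0,low[1]=1,low[2]=?,low[3]=?,low[4]=?,low[5]=?,low[6]=?); scc=(scc[0]=?,scc[1]=0,scc[2]=?,scc[3]=?,scc[4]=?,scc[5]=?,scc[6]=?)
step 2: low=(low[0]=0,low[1]=1,low[2]=?,low[3]=?,low[4]=?,low[5]=?,low[6]=?); scc=(scc[0]=1,scc[1]=0,scc[2]=?,scc[3]=?,scc[4]=?,scc[5]=?,scc[6]=?)
step 3: low=(low[0]=0,low[1]=1,low[2]=2,low[3]=?,low[4]=?,low[5]=3,low[6]=?); scc=(scc[0]=1,scc[1]=0,scc[2]=?,scc[3]=?,scc[4]=?,scc[5]=2,scc[6]=?)
step 4: low=(low[0]=0,low[1]=1,low[2]=2,low[3]=?,low[4]=?,low[5]=3,low[6]=2); scc=(scc[0]=1,scc[1]=0,scc[2]=?,scc[3]=?,scc[4]=?,scc[5]=2,scc[6]=?)
step 5: low=(low[0]=0,low[1]=1,low[2]=2,low[3]=?,low[4]=?,low[5]=3,low[6]=2); scc=(scc[0]=1,scc[1]=0,scc[2]=3,scc[3]=?,scc[4]=?,scc[5]=2,scc[6]=3)
step 6: low=(low[0]=0,low[1]=1,low[2]=2,low[3]=5,low[4]=?,low[5]=3,low[6]=2); scc=(scc[0]=1,scc[1]=0,scc[2]=3,scc[3]=4,scc[4]=?,scc[5]=2,scc[6]=3)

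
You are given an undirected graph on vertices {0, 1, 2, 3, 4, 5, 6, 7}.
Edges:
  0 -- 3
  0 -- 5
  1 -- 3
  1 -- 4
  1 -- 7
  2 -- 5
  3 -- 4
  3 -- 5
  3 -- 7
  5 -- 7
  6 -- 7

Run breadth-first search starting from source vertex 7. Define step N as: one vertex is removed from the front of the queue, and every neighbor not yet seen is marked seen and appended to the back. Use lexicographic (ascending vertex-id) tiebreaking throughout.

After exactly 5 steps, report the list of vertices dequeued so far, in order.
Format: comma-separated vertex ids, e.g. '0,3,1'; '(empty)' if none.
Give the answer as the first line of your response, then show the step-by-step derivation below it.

7,1,3,5,6

step 1: dequeue 7; queue=[1,3,5,6]; order=7
step 2: dequeue 1; queue=[3,5,6,4]; order=7,1
step 3: dequeue 3; queue=[5,6,4,0]; order=7,1,3
step 4: dequeue 5; queue=[6,4,0,2]; order=7,1,3,5
step 5: dequeue 6; queue=[4,0,2]; order=7,1,3,5,6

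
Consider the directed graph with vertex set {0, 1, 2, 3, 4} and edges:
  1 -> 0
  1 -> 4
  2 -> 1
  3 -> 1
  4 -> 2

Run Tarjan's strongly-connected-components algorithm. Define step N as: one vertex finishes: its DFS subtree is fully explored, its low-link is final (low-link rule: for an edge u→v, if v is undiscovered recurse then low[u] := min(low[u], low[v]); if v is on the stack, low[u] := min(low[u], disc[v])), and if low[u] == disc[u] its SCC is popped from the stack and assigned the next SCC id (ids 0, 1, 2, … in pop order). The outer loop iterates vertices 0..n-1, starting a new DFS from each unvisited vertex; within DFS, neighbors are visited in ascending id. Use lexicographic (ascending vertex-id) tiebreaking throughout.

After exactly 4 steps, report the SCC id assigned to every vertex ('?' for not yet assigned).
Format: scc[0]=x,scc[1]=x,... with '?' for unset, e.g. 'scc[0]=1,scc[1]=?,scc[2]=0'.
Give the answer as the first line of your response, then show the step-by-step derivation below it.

scc[0]=0,scc[1]=1,scc[2]=1,scc[3]=?,scc[4]=1

step 1: low=(low[0]=0,low[1]=?,low[2]=?,low[3]=?,low[4]=?); scc=(scc[0]=0,scc[1]=?,scc[2]=?,scc[3]=?,scc[4]=?)
step 2: low=(low[0]=0,low[1]=1,low[2]=1,low[3]=?,low[4]=2); scc=(scc[0]=0,scc[1]=?,scc[2]=?,scc[3]=?,scc[4]=?)
step 3: low=(low[0]=0,low[1]=1,low[2]=1,low[3]=?,low[4]=1); scc=(scc[0]=0,scc[1]=?,scc[2]=?,scc[3]=?,scc[4]=?)
step 4: low=(low[0]=0,low[1]=1,low[2]=1,low[3]=?,low[4]=1); scc=(scc[0]=0,scc[1]=1,scc[2]=1,scc[3]=?,scc[4]=1)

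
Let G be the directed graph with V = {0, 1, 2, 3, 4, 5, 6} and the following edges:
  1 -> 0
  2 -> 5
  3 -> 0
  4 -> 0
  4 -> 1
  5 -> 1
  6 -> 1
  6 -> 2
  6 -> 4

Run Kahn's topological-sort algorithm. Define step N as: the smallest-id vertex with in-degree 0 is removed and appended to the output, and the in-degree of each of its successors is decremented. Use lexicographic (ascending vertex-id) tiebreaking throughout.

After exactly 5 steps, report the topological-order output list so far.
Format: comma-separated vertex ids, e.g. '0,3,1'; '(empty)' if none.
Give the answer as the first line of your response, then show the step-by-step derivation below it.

3,6,2,4,5

step 1: output 3; order=[3]; indeg=(2,3,1,0,1,1,0)
step 2: output 6; order=[3,6]; indeg=(2,2,0,0,0,1,0)
step 3: output 2; order=[3,6,2]; indeg=(2,2,0,0,0,0,0)
step 4: output 4; order=[3,6,2,4]; indeg=(1,1,0,0,0,0,0)
step 5: output 5; order=[3,6,2,4,5]; indeg=(1,0,0,0,0,0,0)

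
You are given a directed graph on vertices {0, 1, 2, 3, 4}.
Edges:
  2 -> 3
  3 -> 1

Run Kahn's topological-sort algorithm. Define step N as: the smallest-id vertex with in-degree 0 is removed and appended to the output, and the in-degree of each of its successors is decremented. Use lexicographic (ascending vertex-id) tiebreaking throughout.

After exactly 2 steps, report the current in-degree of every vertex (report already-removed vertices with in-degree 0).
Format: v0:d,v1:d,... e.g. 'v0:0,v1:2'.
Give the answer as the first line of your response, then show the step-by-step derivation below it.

v0:0,v1:1,v2:0,v3:0,v4:0

step 1: output 0; order=[0]; indeg=(0,1,0,1,0)
step 2: output 2; order=[0,2]; indeg=(0,1,0,0,0)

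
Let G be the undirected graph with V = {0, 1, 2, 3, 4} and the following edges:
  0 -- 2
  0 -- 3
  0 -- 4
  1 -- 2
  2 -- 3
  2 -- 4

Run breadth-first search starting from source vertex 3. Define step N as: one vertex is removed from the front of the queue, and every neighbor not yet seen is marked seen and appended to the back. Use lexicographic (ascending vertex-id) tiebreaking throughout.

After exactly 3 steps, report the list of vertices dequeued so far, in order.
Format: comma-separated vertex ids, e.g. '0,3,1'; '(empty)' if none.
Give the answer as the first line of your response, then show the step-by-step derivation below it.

3,0,2

step 1: dequeue 3; queue=[0,2]; order=3
step 2: dequeue 0; queue=[2,4]; order=3,0
step 3: dequeue 2; queue=[4,1]; order=3,0,2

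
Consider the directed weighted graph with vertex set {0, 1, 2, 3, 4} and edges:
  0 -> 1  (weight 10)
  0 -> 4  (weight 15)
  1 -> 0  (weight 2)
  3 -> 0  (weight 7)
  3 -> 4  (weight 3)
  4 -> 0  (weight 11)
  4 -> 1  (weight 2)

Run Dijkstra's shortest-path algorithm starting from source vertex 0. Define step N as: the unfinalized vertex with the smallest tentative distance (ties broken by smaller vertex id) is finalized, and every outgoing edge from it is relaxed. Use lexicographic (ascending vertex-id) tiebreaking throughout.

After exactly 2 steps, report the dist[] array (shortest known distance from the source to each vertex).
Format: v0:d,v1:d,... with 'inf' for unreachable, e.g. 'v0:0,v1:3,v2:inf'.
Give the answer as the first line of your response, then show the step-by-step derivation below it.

v0:0,v1:10,v2:inf,v3:inf,v4:15

step 1: dist = v0:0,v1:10,v2:inf,v3:inf,v4:15
step 2: dist = v0:0,v1:10,v2:inf,v3:inf,v4:15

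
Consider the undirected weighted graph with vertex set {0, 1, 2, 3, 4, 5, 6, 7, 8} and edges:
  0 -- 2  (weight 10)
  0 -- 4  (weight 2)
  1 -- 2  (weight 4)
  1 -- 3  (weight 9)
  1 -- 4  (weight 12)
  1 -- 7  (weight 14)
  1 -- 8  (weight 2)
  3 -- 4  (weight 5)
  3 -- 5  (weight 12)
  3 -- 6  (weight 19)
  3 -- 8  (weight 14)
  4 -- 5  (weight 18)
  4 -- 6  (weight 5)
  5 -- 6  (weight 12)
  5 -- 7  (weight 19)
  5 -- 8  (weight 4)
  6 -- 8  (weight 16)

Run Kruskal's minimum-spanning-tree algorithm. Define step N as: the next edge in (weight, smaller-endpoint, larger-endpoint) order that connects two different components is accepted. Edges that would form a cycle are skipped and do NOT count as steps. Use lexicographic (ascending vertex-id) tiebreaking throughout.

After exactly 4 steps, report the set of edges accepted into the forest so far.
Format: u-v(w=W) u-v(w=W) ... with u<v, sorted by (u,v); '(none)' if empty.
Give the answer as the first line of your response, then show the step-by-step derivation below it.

0-4(w=2) 1-2(w=4) 1-8(w=2) 5-8(w=4)

step 1: add edge 0-4 (w=2); MST = {0-4(w=2)}
step 2: add edge 1-8 (w=2); MST = {0-4(w=2) 1-8(w=2)}
step 3: add edge 1-2 (w=4); MST = {0-4(w=2) 1-2(w=4) 1-8(w=2)}
step 4: add edge 5-8 (w=4); MST = {0-4(w=2) 1-2(w=4) 1-8(w=2) 5-8(w=4)}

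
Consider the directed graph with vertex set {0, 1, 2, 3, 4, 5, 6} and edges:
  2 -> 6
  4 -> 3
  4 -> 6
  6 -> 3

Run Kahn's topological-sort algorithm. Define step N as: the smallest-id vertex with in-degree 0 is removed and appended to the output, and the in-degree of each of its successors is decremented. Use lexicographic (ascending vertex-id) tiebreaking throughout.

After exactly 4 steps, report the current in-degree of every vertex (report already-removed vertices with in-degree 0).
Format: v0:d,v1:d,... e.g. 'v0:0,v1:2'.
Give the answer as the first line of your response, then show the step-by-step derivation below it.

v0:0,v1:0,v2:0,v3:1,v4:0,v5:0,v6:0

step 1: output 0; order=[0]; indeg=(0,0,0,2,0,0,2)
step 2: output 1; order=[0,1]; indeg=(0,0,0,2,0,0,2)
step 3: output 2; order=[0,1,2]; indeg=(0,0,0,2,0,0,1)
step 4: output 4; order=[0,1,2,4]; indeg=(0,0,0,1,0,0,0)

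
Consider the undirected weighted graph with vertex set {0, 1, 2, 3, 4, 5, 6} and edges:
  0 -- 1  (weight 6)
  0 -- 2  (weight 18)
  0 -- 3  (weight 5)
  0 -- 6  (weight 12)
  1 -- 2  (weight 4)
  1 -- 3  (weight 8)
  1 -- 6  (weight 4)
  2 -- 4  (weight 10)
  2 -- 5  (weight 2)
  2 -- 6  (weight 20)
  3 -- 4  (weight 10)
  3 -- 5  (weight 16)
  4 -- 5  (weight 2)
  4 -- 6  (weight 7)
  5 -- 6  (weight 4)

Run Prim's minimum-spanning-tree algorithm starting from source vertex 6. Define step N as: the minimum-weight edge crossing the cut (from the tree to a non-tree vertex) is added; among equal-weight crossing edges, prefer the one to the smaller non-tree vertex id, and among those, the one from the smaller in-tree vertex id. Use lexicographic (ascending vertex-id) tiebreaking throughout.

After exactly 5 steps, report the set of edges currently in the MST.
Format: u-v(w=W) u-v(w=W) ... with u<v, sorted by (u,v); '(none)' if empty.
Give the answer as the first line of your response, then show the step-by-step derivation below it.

0-1(w=6) 1-2(w=4) 1-6(w=4) 2-5(w=2) 4-5(w=2)

step 1: add edge 1-6 (w=4); MST = {1-6(w=4)}
step 2: add edge 1-2 (w=4); MST = {1-2(w=4) 1-6(w=4)}
step 3: add edge 2-5 (w=2); MST = {1-2(w=4) 1-6(w=4) 2-5(w=2)}
step 4: add edge 4-5 (w=2); MST = {1-2(w=4) 1-6(w=4) 2-5(w=2) 4-5(w=2)}
step 5: add edge 0-1 (w=6); MST = {0-1(w=6) 1-2(w=4) 1-6(w=4) 2-5(w=2) 4-5(w=2)}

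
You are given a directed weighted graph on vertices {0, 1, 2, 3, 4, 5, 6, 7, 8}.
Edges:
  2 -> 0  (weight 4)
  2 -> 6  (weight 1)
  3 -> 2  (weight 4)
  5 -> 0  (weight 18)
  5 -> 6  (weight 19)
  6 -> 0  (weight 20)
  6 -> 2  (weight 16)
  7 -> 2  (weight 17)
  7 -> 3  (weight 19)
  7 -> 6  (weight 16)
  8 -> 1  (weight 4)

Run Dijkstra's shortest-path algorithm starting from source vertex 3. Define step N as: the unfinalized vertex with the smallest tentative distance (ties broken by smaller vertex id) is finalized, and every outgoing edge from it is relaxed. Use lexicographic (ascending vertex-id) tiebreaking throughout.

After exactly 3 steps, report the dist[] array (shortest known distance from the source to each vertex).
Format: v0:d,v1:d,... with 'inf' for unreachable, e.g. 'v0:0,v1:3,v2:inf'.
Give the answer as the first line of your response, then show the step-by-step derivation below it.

v0:8,v1:inf,v2:4,v3:0,v4:inf,v5:inf,v6:5,v7:inf,v8:inf

step 1: dist = v0:inf,v1:inf,v2:4,v3:0,v4:inf,v5:inf,v6:inf,v7:inf,v8:inf
step 2: dist = v0:8,v1:inf,v2:4,v3:0,v4:inf,v5:inf,v6:5,v7:inf,v8:inf
step 3: dist = v0:8,v1:inf,v2:4,v3:0,v4:inf,v5:inf,v6:5,v7:inf,v8:inf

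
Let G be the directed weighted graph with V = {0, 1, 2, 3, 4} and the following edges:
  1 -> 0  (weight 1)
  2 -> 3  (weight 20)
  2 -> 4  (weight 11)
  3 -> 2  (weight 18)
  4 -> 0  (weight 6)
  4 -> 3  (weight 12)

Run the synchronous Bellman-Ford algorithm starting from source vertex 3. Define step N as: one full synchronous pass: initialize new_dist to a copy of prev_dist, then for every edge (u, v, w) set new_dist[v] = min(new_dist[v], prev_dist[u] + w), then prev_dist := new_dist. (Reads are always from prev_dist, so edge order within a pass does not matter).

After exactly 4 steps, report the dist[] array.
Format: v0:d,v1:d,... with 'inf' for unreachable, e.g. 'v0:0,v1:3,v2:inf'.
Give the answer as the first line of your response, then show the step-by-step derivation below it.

v0:35,v1:inf,v2:18,v3:0,v4:29

step 1: dist = v0:inf,v1:inf,v2:18,v3:0,v4:inf
step 2: dist = v0:inf,v1:inf,v2:18,v3:0,v4:29
step 3: dist = v0:35,v1:inf,v2:18,v3:0,v4:29
step 4: dist = v0:35,v1:inf,v2:18,v3:0,v4:29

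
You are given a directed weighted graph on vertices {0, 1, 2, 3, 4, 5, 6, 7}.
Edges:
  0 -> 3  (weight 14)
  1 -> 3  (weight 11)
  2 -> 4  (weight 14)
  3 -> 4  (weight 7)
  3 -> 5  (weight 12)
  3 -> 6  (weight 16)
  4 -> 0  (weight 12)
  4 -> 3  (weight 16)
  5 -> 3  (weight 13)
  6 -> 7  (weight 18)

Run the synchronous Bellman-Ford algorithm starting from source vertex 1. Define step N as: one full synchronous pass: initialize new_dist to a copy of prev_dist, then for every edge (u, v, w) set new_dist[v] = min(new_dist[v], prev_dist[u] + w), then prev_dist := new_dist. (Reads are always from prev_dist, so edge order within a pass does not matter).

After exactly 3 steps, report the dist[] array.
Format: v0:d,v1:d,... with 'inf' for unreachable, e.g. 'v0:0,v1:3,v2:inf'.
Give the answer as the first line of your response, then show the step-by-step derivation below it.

v0:30,v1:0,v2:inf,v3:11,v4:18,v5:23,v6:27,v7:45

step 1: dist = v0:inf,v1:0,v2:inf,v3:11,v4:inf,v5:inf,v6:inf,v7:inf
step 2: dist = v0:inf,v1:0,v2:inf,v3:11,v4:18,v5:23,v6:27,v7:inf
step 3: dist = v0:30,v1:0,v2:inf,v3:11,v4:18,v5:23,v6:27,v7:45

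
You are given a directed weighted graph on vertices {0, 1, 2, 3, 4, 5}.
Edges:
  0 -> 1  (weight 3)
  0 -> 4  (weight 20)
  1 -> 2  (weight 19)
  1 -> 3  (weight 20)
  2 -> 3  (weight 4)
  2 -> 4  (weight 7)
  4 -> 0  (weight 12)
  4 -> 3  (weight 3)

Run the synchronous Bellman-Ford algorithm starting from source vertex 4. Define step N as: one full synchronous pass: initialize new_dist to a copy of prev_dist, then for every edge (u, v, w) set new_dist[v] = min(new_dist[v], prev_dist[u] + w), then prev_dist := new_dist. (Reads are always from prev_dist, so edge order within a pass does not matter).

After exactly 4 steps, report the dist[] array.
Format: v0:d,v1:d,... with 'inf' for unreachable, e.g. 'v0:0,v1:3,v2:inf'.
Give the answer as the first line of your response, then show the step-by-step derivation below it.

v0:12,v1:15,v2:34,v3:3,v4:0,v5:inf

step 1: dist = v0:12,v1:inf,v2:inf,v3:3,v4:0,v5:inf
step 2: dist = v0:12,v1:15,v2:inf,v3:3,v4:0,v5:inf
step 3: dist = v0:12,v1:15,v2:34,v3:3,v4:0,v5:inf
step 4: dist = v0:12,v1:15,v2:34,v3:3,v4:0,v5:inf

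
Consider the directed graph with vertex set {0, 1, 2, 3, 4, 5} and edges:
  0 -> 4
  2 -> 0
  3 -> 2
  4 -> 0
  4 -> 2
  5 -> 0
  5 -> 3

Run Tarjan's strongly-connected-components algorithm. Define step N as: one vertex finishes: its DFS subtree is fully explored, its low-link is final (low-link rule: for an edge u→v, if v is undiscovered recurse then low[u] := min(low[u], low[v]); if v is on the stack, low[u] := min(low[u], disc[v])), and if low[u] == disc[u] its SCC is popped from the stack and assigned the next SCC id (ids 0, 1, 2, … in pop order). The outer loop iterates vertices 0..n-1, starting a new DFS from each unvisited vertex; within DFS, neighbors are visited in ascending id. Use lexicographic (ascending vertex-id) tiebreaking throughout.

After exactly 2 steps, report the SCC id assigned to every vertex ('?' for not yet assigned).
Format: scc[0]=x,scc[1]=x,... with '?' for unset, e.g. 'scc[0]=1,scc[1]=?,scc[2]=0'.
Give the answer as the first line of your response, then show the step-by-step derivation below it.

scc[0]=?,scc[1]=?,scc[2]=?,scc[3]=?,scc[4]=?,scc[5]=?

step 1: low=(low[0]=0,low[1]=?,low[2]=0,low[3]=?,low[4]=0,low[5]=?); scc=(scc[0]=?,scc[1]=?,scc[2]=?,scc[3]=?,scc[4]=?,scc[5]=?)
step 2: low=(low[0]=0,low[1]=?,low[2]=0,low[3]=?,low[4]=0,low[5]=?); scc=(scc[0]=?,scc[1]=?,scc[2]=?,scc[3]=?,scc[4]=?,scc[5]=?)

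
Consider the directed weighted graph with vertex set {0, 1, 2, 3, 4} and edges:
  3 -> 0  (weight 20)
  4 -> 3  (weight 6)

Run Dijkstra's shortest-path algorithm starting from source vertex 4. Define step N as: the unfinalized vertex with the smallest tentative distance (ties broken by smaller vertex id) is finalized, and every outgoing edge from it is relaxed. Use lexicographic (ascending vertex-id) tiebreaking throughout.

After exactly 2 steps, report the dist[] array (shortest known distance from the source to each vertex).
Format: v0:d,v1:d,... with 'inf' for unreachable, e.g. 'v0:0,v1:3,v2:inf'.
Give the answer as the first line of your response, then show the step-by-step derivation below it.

v0:26,v1:inf,v2:inf,v3:6,v4:0

step 1: dist = v0:inf,v1:inf,v2:inf,v3:6,v4:0
step 2: dist = v0:26,v1:inf,v2:inf,v3:6,v4:0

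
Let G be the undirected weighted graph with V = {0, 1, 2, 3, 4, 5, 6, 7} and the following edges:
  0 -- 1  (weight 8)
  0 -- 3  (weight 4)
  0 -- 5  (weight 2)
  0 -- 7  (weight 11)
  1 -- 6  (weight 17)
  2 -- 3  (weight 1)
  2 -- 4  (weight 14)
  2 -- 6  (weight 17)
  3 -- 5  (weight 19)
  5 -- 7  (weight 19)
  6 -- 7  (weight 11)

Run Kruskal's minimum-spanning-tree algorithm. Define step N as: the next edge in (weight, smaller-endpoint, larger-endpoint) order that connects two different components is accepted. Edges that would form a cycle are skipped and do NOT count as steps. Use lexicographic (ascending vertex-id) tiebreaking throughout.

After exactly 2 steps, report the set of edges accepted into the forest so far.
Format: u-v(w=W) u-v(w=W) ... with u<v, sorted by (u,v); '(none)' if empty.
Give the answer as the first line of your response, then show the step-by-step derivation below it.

0-5(w=2) 2-3(w=1)

step 1: add edge 2-3 (w=1); MST = {2-3(w=1)}
step 2: add edge 0-5 (w=2); MST = {0-5(w=2) 2-3(w=1)}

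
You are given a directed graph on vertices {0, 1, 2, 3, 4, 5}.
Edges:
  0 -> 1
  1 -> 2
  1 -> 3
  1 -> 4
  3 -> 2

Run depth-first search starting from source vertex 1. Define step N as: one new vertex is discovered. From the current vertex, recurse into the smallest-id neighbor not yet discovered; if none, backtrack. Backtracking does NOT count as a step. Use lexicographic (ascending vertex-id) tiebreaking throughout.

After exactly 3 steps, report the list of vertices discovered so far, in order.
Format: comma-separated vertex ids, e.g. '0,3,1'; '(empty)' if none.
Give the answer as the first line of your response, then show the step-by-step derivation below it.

1,2,3

step 1: discover 1; path=1; order=1
step 2: discover 2; path=1>2; order=1,2
step 3: discover 3; path=1>3; order=1,2,3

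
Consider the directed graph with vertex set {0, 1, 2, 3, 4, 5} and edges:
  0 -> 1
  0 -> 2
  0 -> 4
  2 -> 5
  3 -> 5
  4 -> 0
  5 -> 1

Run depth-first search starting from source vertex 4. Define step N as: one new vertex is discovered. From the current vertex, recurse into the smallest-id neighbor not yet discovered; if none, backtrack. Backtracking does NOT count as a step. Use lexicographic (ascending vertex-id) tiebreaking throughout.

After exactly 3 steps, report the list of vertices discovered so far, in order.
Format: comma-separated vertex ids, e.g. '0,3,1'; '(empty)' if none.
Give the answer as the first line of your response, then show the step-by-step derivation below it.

4,0,1

step 1: discover 4; path=4; order=4
step 2: discover 0; path=4>0; order=4,0
step 3: discover 1; path=4>0>1; order=4,0,1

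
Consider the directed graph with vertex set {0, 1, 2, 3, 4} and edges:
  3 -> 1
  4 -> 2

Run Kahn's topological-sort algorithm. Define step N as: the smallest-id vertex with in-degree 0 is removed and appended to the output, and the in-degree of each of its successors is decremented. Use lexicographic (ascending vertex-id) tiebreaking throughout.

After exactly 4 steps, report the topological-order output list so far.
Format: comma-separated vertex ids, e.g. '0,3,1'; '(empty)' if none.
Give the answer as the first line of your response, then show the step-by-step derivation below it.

0,3,1,4

step 1: output 0; order=[0]; indeg=(0,1,1,0,0)
step 2: output 3; order=[0,3]; indeg=(0,0,1,0,0)
step 3: output 1; order=[0,3,1]; indeg=(0,0,1,0,0)
step 4: output 4; order=[0,3,1,4]; indeg=(0,0,0,0,0)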